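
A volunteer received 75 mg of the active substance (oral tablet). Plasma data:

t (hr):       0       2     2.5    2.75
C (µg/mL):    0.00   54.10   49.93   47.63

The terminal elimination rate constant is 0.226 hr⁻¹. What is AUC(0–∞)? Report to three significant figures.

AUC = 303 µg/mL·hr

Trapezoidal AUC_0→2.75:
  [0→2]: (0.00+54.10)/2 × 2 = 54.1
  [2→2.5]: (54.10+49.93)/2 × 0.5 = 26.0075
  [2.5→2.75]: (49.93+47.63)/2 × 0.25 = 12.195
  Sum = 92.3025 µg/mL·hr
Extrapolated tail: C_last / k_e = 47.63 / 0.226 = 210.752
AUC_0→∞ = 92.3025 + 210.752 = 303.0545 µg/mL·hr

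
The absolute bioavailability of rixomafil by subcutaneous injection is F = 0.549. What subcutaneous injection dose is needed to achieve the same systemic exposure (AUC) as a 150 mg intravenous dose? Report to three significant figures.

D_subcutaneous = 273 mg

For equal systemic exposure: F × D_ev = D_iv
D_ev = D_iv / F = 150 / 0.549 = 273.224 mg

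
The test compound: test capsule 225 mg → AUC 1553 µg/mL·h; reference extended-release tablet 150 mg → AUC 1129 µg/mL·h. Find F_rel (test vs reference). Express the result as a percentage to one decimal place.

F_rel = (AUC_test/D_test) / (AUC_ref/D_ref)
      = (1553/225) / (1129/150)
      = 6.90222 / 7.52667 = 0.9170 = 91.70%

F_rel = 91.7%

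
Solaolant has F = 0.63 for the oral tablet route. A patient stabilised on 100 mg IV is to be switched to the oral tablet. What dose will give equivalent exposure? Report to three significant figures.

D_oral = 159 mg

For equal systemic exposure: F × D_ev = D_iv
D_ev = D_iv / F = 100 / 0.63 = 158.73 mg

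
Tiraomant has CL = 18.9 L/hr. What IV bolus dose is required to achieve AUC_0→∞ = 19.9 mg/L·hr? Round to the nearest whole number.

Dose_iv = CL × AUC_0→∞
     = 18.9 × 19.9 = 376.11 mg

Dose = 376 mg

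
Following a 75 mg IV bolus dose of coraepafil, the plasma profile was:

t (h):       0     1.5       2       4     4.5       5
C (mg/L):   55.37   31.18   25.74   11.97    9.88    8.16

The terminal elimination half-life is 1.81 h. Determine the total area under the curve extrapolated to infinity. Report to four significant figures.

Trapezoidal AUC_0→5:
  [0→1.5]: (55.37+31.18)/2 × 1.5 = 64.9125
  [1.5→2]: (31.18+25.74)/2 × 0.5 = 14.23
  [2→4]: (25.74+11.97)/2 × 2 = 37.71
  [4→4.5]: (11.97+9.88)/2 × 0.5 = 5.4625
  [4.5→5]: (9.88+8.16)/2 × 0.5 = 4.51
  Sum = 126.825 mg/L·h
k_e = ln2 / t½ = 0.693147 / 1.81 = 0.3830 h^-1
Extrapolated tail: C_last / k_e = 8.16 / 0.383 = 21.305
AUC_0→∞ = 126.825 + 21.305 = 148.13 mg/L·h

AUC = 148.1 mg/L·h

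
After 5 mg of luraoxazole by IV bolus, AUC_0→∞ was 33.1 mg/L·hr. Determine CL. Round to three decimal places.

CL = 0.151 L/hr

CL = Dose_iv / AUC_0→∞
   = 5 / 33.1 = 0.151057 L/hr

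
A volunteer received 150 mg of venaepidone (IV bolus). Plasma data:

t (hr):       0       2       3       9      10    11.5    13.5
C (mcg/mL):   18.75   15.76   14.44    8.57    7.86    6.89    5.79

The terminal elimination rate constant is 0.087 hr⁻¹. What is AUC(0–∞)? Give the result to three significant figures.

Trapezoidal AUC_0→13.5:
  [0→2]: (18.75+15.76)/2 × 2 = 34.51
  [2→3]: (15.76+14.44)/2 × 1 = 15.1
  [3→9]: (14.44+8.57)/2 × 6 = 69.03
  [9→10]: (8.57+7.86)/2 × 1 = 8.215
  [10→11.5]: (7.86+6.89)/2 × 1.5 = 11.0625
  [11.5→13.5]: (6.89+5.79)/2 × 2 = 12.68
  Sum = 150.5975 mcg/mL·hr
Extrapolated tail: C_last / k_e = 5.79 / 0.087 = 66.552
AUC_0→∞ = 150.5975 + 66.552 = 217.1495 mcg/mL·hr

AUC = 217 mcg/mL·hr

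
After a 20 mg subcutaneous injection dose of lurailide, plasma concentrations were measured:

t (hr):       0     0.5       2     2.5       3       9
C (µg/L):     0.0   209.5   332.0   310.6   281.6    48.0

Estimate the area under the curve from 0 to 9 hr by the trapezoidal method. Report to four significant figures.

Trapezoidal AUC_0→9:
  [0→0.5]: (0.0+209.5)/2 × 0.5 = 52.375
  [0.5→2]: (209.5+332.0)/2 × 1.5 = 406.125
  [2→2.5]: (332.0+310.6)/2 × 0.5 = 160.65
  [2.5→3]: (310.6+281.6)/2 × 0.5 = 148.05
  [3→9]: (281.6+48.0)/2 × 6 = 988.8
  Sum = 1756.0 µg/L·hr

AUC = 1756 µg/L·hr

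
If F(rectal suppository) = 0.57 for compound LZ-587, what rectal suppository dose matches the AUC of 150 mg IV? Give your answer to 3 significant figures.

D_rectal = 263 mg

For equal systemic exposure: F × D_ev = D_iv
D_ev = D_iv / F = 150 / 0.57 = 263.158 mg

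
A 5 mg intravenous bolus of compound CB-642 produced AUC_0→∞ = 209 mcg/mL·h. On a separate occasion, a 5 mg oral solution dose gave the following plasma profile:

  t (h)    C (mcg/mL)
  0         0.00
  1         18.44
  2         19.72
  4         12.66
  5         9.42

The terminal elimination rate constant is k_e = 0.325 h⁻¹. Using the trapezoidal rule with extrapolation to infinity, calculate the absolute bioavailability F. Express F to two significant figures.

Trapezoidal AUC_0→5 (oral solution):
  [0→1]: (0.00+18.44)/2 × 1 = 9.22
  [1→2]: (18.44+19.72)/2 × 1 = 19.08
  [2→4]: (19.72+12.66)/2 × 2 = 32.38
  [4→5]: (12.66+9.42)/2 × 1 = 11.04
  Sum = 71.72 mcg/mL·h
Tail: C_last/k_e = 9.42/0.325 = 28.985
AUC_0→∞ (oral solution) = 71.72 + 28.985 = 100.705 mcg/mL·h
F = (AUC_ev/D_ev)/(AUC_iv/D_iv) = (100.705/5)/(209/5) = 20.141/41.8 = 0.4818

F = 0.48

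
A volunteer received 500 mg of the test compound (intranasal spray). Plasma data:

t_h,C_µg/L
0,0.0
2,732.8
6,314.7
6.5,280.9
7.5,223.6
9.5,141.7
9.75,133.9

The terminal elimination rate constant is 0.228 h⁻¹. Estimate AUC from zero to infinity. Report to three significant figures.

Trapezoidal AUC_0→9.75:
  [0→2]: (0.0+732.8)/2 × 2 = 732.8
  [2→6]: (732.8+314.7)/2 × 4 = 2095.0
  [6→6.5]: (314.7+280.9)/2 × 0.5 = 148.9
  [6.5→7.5]: (280.9+223.6)/2 × 1 = 252.25
  [7.5→9.5]: (223.6+141.7)/2 × 2 = 365.3
  [9.5→9.75]: (141.7+133.9)/2 × 0.25 = 34.45
  Sum = 3628.7 µg/L·h
Extrapolated tail: C_last / k_e = 133.9 / 0.228 = 587.281
AUC_0→∞ = 3628.7 + 587.281 = 4215.981 µg/L·h

AUC = 4220 µg/L·h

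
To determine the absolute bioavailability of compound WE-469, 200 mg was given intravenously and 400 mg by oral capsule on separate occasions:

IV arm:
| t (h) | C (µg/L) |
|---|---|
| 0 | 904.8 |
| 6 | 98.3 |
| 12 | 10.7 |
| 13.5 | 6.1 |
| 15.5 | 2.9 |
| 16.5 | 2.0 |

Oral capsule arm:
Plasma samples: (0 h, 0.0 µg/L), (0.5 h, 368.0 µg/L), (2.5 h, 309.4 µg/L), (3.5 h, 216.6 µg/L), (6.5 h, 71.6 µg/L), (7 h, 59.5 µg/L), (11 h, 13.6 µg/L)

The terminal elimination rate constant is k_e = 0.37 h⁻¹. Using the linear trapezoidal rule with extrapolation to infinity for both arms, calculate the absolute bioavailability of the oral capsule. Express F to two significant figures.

Trapezoidal AUC_0→16.5 (IV):
  [0→6]: (904.8+98.3)/2 × 6 = 3009.3
  [6→12]: (98.3+10.7)/2 × 6 = 327.0
  [12→13.5]: (10.7+6.1)/2 × 1.5 = 12.6
  [13.5→15.5]: (6.1+2.9)/2 × 2 = 9.0
  [15.5→16.5]: (2.9+2.0)/2 × 1 = 2.45
  Sum = 3360.35 µg/L·h
IV tail: 2.0/0.37 = 5.405; AUC_iv,0→∞ = 3360.35 + 5.405 = 3365.755 µg/L·h
Trapezoidal AUC_0→11 (oral capsule):
  [0→0.5]: (0.0+368.0)/2 × 0.5 = 92.0
  [0.5→2.5]: (368.0+309.4)/2 × 2 = 677.4
  [2.5→3.5]: (309.4+216.6)/2 × 1 = 263.0
  [3.5→6.5]: (216.6+71.6)/2 × 3 = 432.3
  [6.5→7]: (71.6+59.5)/2 × 0.5 = 32.775
  [7→11]: (59.5+13.6)/2 × 4 = 146.2
  Sum = 1643.675 µg/L·h
oral capsule tail: 13.6/0.37 = 36.757; AUC_ev,0→∞ = 1643.675 + 36.757 = 1680.432 µg/L·h
F = (AUC_ev/D_ev)/(AUC_iv/D_iv) = (1680.432/400)/(3365.755/200) = 4.20108/16.828775 = 0.2496

F = 0.25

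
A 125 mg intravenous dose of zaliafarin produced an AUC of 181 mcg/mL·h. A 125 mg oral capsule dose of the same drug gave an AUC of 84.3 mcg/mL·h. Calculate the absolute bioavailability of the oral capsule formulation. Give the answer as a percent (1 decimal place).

F = 46.6%

F = (AUC_ev / D_ev) / (AUC_iv / D_iv)
  = (84.3/125) / (181/125)
  = 0.6744 / 1.448 = 0.4657
  = 46.57%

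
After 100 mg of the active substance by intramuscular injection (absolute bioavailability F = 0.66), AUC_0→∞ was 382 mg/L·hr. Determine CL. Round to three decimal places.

CL = F × Dose / AUC_0→∞
   = 0.66 × 100 / 382 = 0.172775 L/hr

CL = 0.173 L/hr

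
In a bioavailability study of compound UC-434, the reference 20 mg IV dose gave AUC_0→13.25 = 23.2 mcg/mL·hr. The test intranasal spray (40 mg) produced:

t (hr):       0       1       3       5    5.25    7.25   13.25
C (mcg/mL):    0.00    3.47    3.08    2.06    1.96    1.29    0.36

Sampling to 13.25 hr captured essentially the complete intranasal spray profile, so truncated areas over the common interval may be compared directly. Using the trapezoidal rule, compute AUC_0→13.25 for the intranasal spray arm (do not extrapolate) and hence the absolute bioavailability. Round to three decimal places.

F = 0.477

Trapezoidal AUC_0→13.25 (intranasal spray):
  [0→1]: (0.00+3.47)/2 × 1 = 1.735
  [1→3]: (3.47+3.08)/2 × 2 = 6.55
  [3→5]: (3.08+2.06)/2 × 2 = 5.14
  [5→5.25]: (2.06+1.96)/2 × 0.25 = 0.5025
  [5.25→7.25]: (1.96+1.29)/2 × 2 = 3.25
  [7.25→13.25]: (1.29+0.36)/2 × 6 = 4.95
  Sum = 22.1275 mcg/mL·hr
F = (AUC_ev/D_ev)/(AUC_iv/D_iv) = (22.1275/40)/(23.2/20) = 0.5531875/1.16 = 0.4769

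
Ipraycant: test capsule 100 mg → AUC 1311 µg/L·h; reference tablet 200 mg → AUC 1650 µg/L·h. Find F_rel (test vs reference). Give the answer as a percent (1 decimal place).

F_rel = 158.9%

F_rel = (AUC_test/D_test) / (AUC_ref/D_ref)
      = (1311/100) / (1650/200)
      = 13.11 / 8.25 = 1.5891 = 158.91%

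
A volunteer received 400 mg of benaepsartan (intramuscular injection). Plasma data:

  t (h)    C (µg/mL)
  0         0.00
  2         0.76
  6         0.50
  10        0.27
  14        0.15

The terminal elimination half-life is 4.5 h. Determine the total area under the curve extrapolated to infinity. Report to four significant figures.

AUC = 6.634 µg/mL·h

Trapezoidal AUC_0→14:
  [0→2]: (0.00+0.76)/2 × 2 = 0.76
  [2→6]: (0.76+0.50)/2 × 4 = 2.52
  [6→10]: (0.50+0.27)/2 × 4 = 1.54
  [10→14]: (0.27+0.15)/2 × 4 = 0.84
  Sum = 5.66 µg/mL·h
k_e = ln2 / t½ = 0.693147 / 4.5 = 0.1540 h^-1
Extrapolated tail: C_last / k_e = 0.15 / 0.154 = 0.974
AUC_0→∞ = 5.66 + 0.974 = 6.634 µg/mL·h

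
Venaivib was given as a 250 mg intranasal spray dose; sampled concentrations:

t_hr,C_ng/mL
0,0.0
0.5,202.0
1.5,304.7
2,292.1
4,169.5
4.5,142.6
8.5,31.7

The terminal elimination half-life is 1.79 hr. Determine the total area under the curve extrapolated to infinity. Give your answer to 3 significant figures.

AUC = 1420 ng/mL·hr

Trapezoidal AUC_0→8.5:
  [0→0.5]: (0.0+202.0)/2 × 0.5 = 50.5
  [0.5→1.5]: (202.0+304.7)/2 × 1 = 253.35
  [1.5→2]: (304.7+292.1)/2 × 0.5 = 149.2
  [2→4]: (292.1+169.5)/2 × 2 = 461.6
  [4→4.5]: (169.5+142.6)/2 × 0.5 = 78.025
  [4.5→8.5]: (142.6+31.7)/2 × 4 = 348.6
  Sum = 1341.275 ng/mL·hr
k_e = ln2 / t½ = 0.693147 / 1.79 = 0.3872 hr^-1
Extrapolated tail: C_last / k_e = 31.7 / 0.3872 = 81.870
AUC_0→∞ = 1341.275 + 81.870 = 1423.145 ng/mL·hr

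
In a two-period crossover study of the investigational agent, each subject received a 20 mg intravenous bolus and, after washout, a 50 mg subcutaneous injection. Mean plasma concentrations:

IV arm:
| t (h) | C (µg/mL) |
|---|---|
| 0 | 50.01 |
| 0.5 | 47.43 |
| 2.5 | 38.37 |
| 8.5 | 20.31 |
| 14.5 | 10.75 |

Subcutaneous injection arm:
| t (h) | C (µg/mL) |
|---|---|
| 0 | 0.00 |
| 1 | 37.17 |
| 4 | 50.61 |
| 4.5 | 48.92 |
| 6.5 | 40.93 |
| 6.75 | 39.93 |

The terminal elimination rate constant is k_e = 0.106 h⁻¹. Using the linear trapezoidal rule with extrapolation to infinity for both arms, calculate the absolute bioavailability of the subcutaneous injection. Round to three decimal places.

Trapezoidal AUC_0→14.5 (IV):
  [0→0.5]: (50.01+47.43)/2 × 0.5 = 24.36
  [0.5→2.5]: (47.43+38.37)/2 × 2 = 85.8
  [2.5→8.5]: (38.37+20.31)/2 × 6 = 176.04
  [8.5→14.5]: (20.31+10.75)/2 × 6 = 93.18
  Sum = 379.38 µg/mL·h
IV tail: 10.75/0.106 = 101.415; AUC_iv,0→∞ = 379.38 + 101.415 = 480.795 µg/mL·h
Trapezoidal AUC_0→6.75 (subcutaneous injection):
  [0→1]: (0.00+37.17)/2 × 1 = 18.585
  [1→4]: (37.17+50.61)/2 × 3 = 131.67
  [4→4.5]: (50.61+48.92)/2 × 0.5 = 24.8825
  [4.5→6.5]: (48.92+40.93)/2 × 2 = 89.85
  [6.5→6.75]: (40.93+39.93)/2 × 0.25 = 10.1075
  Sum = 275.095 µg/mL·h
subcutaneous injection tail: 39.93/0.106 = 376.698; AUC_ev,0→∞ = 275.095 + 376.698 = 651.793 µg/mL·h
F = (AUC_ev/D_ev)/(AUC_iv/D_iv) = (651.793/50)/(480.795/20) = 13.03586/24.03975 = 0.5423

F = 0.542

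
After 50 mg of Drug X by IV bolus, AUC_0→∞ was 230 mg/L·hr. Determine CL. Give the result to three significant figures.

CL = Dose_iv / AUC_0→∞
   = 50 / 230 = 0.217391 L/hr

CL = 0.217 L/hr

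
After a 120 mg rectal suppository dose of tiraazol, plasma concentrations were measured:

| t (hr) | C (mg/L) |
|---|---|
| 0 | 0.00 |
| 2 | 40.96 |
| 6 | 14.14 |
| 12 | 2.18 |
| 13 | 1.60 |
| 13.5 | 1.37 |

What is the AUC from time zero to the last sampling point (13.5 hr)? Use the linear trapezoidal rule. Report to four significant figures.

AUC = 202.8 mg/L·hr

Trapezoidal AUC_0→13.5:
  [0→2]: (0.00+40.96)/2 × 2 = 40.96
  [2→6]: (40.96+14.14)/2 × 4 = 110.2
  [6→12]: (14.14+2.18)/2 × 6 = 48.96
  [12→13]: (2.18+1.60)/2 × 1 = 1.89
  [13→13.5]: (1.60+1.37)/2 × 0.5 = 0.7425
  Sum = 202.7525 mg/L·hr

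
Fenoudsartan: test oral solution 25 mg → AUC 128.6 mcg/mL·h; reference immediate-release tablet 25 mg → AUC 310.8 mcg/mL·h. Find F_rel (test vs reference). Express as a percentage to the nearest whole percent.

F_rel = (AUC_test/D_test) / (AUC_ref/D_ref)
      = (128.6/25) / (310.8/25)
      = 5.144 / 12.432 = 0.4138 = 41.38%

F_rel = 41%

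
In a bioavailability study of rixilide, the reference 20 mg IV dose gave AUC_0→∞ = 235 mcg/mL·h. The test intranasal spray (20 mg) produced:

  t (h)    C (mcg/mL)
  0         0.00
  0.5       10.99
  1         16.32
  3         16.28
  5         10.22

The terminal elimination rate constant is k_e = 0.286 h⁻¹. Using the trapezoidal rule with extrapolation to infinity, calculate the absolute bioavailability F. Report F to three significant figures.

Trapezoidal AUC_0→5 (intranasal spray):
  [0→0.5]: (0.00+10.99)/2 × 0.5 = 2.7475
  [0.5→1]: (10.99+16.32)/2 × 0.5 = 6.8275
  [1→3]: (16.32+16.28)/2 × 2 = 32.6
  [3→5]: (16.28+10.22)/2 × 2 = 26.5
  Sum = 68.675 mcg/mL·h
Tail: C_last/k_e = 10.22/0.286 = 35.734
AUC_0→∞ (intranasal spray) = 68.675 + 35.734 = 104.409 mcg/mL·h
F = (AUC_ev/D_ev)/(AUC_iv/D_iv) = (104.409/20)/(235/20) = 5.22045/11.75 = 0.4443

F = 0.444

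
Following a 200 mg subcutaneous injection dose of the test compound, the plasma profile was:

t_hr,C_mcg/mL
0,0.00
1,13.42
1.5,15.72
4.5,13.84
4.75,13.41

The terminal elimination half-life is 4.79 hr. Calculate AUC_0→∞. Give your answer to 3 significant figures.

AUC = 154 mcg/mL·hr

Trapezoidal AUC_0→4.75:
  [0→1]: (0.00+13.42)/2 × 1 = 6.71
  [1→1.5]: (13.42+15.72)/2 × 0.5 = 7.285
  [1.5→4.5]: (15.72+13.84)/2 × 3 = 44.34
  [4.5→4.75]: (13.84+13.41)/2 × 0.25 = 3.40625
  Sum = 61.74125 mcg/mL·hr
k_e = ln2 / t½ = 0.693147 / 4.79 = 0.1447 hr^-1
Extrapolated tail: C_last / k_e = 13.41 / 0.1447 = 92.674
AUC_0→∞ = 61.74125 + 92.674 = 154.41525 mcg/mL·hr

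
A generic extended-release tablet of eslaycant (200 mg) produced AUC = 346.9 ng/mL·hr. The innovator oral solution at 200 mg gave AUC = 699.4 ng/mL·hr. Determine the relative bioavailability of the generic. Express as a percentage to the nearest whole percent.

F_rel = (AUC_test/D_test) / (AUC_ref/D_ref)
      = (346.9/200) / (699.4/200)
      = 1.7345 / 3.497 = 0.4960 = 49.60%

F_rel = 50%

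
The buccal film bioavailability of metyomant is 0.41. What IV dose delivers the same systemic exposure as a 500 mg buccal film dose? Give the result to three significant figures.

Systemic exposure from an extravascular dose = F × D_ev, so the equivalent IV dose is F × D_ev.
D_iv = F × D_ev = 0.41 × 500 = 205 mg

D_iv = 205 mg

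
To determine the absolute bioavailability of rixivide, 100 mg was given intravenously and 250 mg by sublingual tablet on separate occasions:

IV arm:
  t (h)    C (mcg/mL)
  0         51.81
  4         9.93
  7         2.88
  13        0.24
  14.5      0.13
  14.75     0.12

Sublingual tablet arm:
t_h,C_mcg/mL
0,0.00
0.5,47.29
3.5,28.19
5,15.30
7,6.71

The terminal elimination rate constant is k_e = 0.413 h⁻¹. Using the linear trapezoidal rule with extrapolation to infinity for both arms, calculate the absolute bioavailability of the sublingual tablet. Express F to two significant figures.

F = 0.51

Trapezoidal AUC_0→14.75 (IV):
  [0→4]: (51.81+9.93)/2 × 4 = 123.48
  [4→7]: (9.93+2.88)/2 × 3 = 19.215
  [7→13]: (2.88+0.24)/2 × 6 = 9.36
  [13→14.5]: (0.24+0.13)/2 × 1.5 = 0.2775
  [14.5→14.75]: (0.13+0.12)/2 × 0.25 = 0.03125
  Sum = 152.36375 mcg/mL·h
IV tail: 0.12/0.413 = 0.291; AUC_iv,0→∞ = 152.36375 + 0.291 = 152.65475 mcg/mL·h
Trapezoidal AUC_0→7 (sublingual tablet):
  [0→0.5]: (0.00+47.29)/2 × 0.5 = 11.8225
  [0.5→3.5]: (47.29+28.19)/2 × 3 = 113.22
  [3.5→5]: (28.19+15.30)/2 × 1.5 = 32.6175
  [5→7]: (15.30+6.71)/2 × 2 = 22.01
  Sum = 179.67 mcg/mL·h
sublingual tablet tail: 6.71/0.413 = 16.247; AUC_ev,0→∞ = 179.67 + 16.247 = 195.917 mcg/mL·h
F = (AUC_ev/D_ev)/(AUC_iv/D_iv) = (195.917/250)/(152.65475/100) = 0.783668/1.5265475 = 0.5134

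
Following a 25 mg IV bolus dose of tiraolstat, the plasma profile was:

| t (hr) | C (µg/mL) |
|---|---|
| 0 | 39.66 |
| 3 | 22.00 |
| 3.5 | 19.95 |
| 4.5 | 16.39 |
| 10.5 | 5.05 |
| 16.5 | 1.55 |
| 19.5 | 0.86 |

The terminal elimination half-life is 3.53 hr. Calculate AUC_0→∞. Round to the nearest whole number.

AUC = 213 µg/mL·hr

Trapezoidal AUC_0→19.5:
  [0→3]: (39.66+22.00)/2 × 3 = 92.49
  [3→3.5]: (22.00+19.95)/2 × 0.5 = 10.4875
  [3.5→4.5]: (19.95+16.39)/2 × 1 = 18.17
  [4.5→10.5]: (16.39+5.05)/2 × 6 = 64.32
  [10.5→16.5]: (5.05+1.55)/2 × 6 = 19.8
  [16.5→19.5]: (1.55+0.86)/2 × 3 = 3.615
  Sum = 208.8825 µg/mL·hr
k_e = ln2 / t½ = 0.693147 / 3.53 = 0.1964 hr^-1
Extrapolated tail: C_last / k_e = 0.86 / 0.1964 = 4.379
AUC_0→∞ = 208.8825 + 4.379 = 213.2615 µg/mL·hr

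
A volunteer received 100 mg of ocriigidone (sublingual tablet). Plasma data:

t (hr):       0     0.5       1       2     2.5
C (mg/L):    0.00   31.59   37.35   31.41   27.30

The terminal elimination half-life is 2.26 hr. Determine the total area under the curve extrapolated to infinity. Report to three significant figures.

AUC = 163 mg/L·hr

Trapezoidal AUC_0→2.5:
  [0→0.5]: (0.00+31.59)/2 × 0.5 = 7.8975
  [0.5→1]: (31.59+37.35)/2 × 0.5 = 17.235
  [1→2]: (37.35+31.41)/2 × 1 = 34.38
  [2→2.5]: (31.41+27.30)/2 × 0.5 = 14.6775
  Sum = 74.19 mg/L·hr
k_e = ln2 / t½ = 0.693147 / 2.26 = 0.3067 hr^-1
Extrapolated tail: C_last / k_e = 27.30 / 0.3067 = 89.012
AUC_0→∞ = 74.19 + 89.012 = 163.202 mg/L·hr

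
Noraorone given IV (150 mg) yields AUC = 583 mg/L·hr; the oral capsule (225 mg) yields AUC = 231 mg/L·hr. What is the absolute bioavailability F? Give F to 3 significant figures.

F = (AUC_ev / D_ev) / (AUC_iv / D_iv)
  = (231/225) / (583/150)
  = 1.02667 / 3.88667 = 0.2642

F = 0.264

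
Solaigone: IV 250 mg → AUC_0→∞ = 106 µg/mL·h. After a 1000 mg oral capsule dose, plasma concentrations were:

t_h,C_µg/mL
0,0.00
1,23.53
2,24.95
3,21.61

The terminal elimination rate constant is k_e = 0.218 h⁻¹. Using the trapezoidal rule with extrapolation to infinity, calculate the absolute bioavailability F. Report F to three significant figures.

F = 0.374

Trapezoidal AUC_0→3 (oral capsule):
  [0→1]: (0.00+23.53)/2 × 1 = 11.765
  [1→2]: (23.53+24.95)/2 × 1 = 24.24
  [2→3]: (24.95+21.61)/2 × 1 = 23.28
  Sum = 59.285 µg/mL·h
Tail: C_last/k_e = 21.61/0.218 = 99.128
AUC_0→∞ (oral capsule) = 59.285 + 99.128 = 158.413 µg/mL·h
F = (AUC_ev/D_ev)/(AUC_iv/D_iv) = (158.413/1000)/(106/250) = 0.158413/0.424 = 0.3736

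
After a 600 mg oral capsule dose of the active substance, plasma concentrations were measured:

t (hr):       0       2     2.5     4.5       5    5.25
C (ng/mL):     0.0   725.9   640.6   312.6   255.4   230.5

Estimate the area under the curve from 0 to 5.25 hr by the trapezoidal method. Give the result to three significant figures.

AUC = 2220 ng/mL·hr

Trapezoidal AUC_0→5.25:
  [0→2]: (0.0+725.9)/2 × 2 = 725.9
  [2→2.5]: (725.9+640.6)/2 × 0.5 = 341.625
  [2.5→4.5]: (640.6+312.6)/2 × 2 = 953.2
  [4.5→5]: (312.6+255.4)/2 × 0.5 = 142.0
  [5→5.25]: (255.4+230.5)/2 × 0.25 = 60.7375
  Sum = 2223.4625 ng/mL·hr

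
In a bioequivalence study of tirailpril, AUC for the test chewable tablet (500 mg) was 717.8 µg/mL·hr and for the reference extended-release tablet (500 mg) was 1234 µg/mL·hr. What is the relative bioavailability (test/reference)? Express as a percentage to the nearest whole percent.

F_rel = 58%

F_rel = (AUC_test/D_test) / (AUC_ref/D_ref)
      = (717.8/500) / (1234/500)
      = 1.4356 / 2.468 = 0.5817 = 58.17%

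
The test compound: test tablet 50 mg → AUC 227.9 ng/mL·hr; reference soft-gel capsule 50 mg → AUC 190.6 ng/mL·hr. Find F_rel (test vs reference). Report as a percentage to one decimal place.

F_rel = 119.6%

F_rel = (AUC_test/D_test) / (AUC_ref/D_ref)
      = (227.9/50) / (190.6/50)
      = 4.558 / 3.812 = 1.1957 = 119.57%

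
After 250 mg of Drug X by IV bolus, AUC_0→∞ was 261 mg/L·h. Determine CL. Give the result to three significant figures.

CL = 0.958 L/h

CL = Dose_iv / AUC_0→∞
   = 250 / 261 = 0.957854 L/h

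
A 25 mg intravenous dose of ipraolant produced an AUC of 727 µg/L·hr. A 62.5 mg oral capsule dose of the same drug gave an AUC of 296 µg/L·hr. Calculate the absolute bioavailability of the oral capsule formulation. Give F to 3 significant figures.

F = 0.163

F = (AUC_ev / D_ev) / (AUC_iv / D_iv)
  = (296/62.5) / (727/25)
  = 4.736 / 29.08 = 0.1629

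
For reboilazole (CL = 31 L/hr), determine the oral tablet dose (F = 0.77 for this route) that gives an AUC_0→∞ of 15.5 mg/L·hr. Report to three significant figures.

Dose = 624 mg

Dose = CL × AUC_0→∞ / F
     = 31 × 15.5 / 0.77 = 624.026 mg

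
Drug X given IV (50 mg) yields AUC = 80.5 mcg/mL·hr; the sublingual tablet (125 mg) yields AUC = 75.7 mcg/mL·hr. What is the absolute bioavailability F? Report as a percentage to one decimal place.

F = 37.6%

F = (AUC_ev / D_ev) / (AUC_iv / D_iv)
  = (75.7/125) / (80.5/50)
  = 0.6056 / 1.61 = 0.3761
  = 37.61%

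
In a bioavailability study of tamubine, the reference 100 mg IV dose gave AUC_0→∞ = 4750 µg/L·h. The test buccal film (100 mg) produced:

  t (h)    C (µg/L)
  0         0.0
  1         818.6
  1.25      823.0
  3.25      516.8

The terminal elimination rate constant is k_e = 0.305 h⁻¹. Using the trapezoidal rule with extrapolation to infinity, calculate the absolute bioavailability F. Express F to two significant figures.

Trapezoidal AUC_0→3.25 (buccal film):
  [0→1]: (0.0+818.6)/2 × 1 = 409.3
  [1→1.25]: (818.6+823.0)/2 × 0.25 = 205.2
  [1.25→3.25]: (823.0+516.8)/2 × 2 = 1339.8
  Sum = 1954.3 µg/L·h
Tail: C_last/k_e = 516.8/0.305 = 1694.426
AUC_0→∞ (buccal film) = 1954.3 + 1694.426 = 3648.726 µg/L·h
F = (AUC_ev/D_ev)/(AUC_iv/D_iv) = (3648.726/100)/(4750/100) = 36.48726/47.5 = 0.7682

F = 0.77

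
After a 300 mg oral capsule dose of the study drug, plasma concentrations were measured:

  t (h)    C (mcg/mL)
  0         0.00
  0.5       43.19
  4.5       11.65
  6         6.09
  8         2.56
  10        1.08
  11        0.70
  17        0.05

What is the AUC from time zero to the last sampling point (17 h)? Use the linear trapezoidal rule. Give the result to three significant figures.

Trapezoidal AUC_0→17:
  [0→0.5]: (0.00+43.19)/2 × 0.5 = 10.7975
  [0.5→4.5]: (43.19+11.65)/2 × 4 = 109.68
  [4.5→6]: (11.65+6.09)/2 × 1.5 = 13.305
  [6→8]: (6.09+2.56)/2 × 2 = 8.65
  [8→10]: (2.56+1.08)/2 × 2 = 3.64
  [10→11]: (1.08+0.70)/2 × 1 = 0.89
  [11→17]: (0.70+0.05)/2 × 6 = 2.25
  Sum = 149.2125 mcg/mL·h

AUC = 149 mcg/mL·h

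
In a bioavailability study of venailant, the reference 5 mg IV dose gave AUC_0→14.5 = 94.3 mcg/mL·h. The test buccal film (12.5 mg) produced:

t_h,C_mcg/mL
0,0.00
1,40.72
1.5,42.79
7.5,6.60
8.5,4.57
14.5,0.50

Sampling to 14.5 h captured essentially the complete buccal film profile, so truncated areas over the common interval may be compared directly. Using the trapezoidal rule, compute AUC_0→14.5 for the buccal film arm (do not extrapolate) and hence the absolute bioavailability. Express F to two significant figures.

F = 0.89

Trapezoidal AUC_0→14.5 (buccal film):
  [0→1]: (0.00+40.72)/2 × 1 = 20.36
  [1→1.5]: (40.72+42.79)/2 × 0.5 = 20.8775
  [1.5→7.5]: (42.79+6.60)/2 × 6 = 148.17
  [7.5→8.5]: (6.60+4.57)/2 × 1 = 5.585
  [8.5→14.5]: (4.57+0.50)/2 × 6 = 15.21
  Sum = 210.2025 mcg/mL·h
F = (AUC_ev/D_ev)/(AUC_iv/D_iv) = (210.2025/12.5)/(94.3/5) = 16.8162/18.86 = 0.8916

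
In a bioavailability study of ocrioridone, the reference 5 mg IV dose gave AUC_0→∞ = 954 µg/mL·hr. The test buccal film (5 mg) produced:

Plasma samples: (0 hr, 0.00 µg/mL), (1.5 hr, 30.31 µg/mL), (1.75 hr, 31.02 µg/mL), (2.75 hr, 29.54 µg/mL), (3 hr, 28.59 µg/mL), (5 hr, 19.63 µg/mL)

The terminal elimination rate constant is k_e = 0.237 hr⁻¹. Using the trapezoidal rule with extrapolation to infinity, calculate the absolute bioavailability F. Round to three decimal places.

F = 0.209

Trapezoidal AUC_0→5 (buccal film):
  [0→1.5]: (0.00+30.31)/2 × 1.5 = 22.7325
  [1.5→1.75]: (30.31+31.02)/2 × 0.25 = 7.66625
  [1.75→2.75]: (31.02+29.54)/2 × 1 = 30.28
  [2.75→3]: (29.54+28.59)/2 × 0.25 = 7.26625
  [3→5]: (28.59+19.63)/2 × 2 = 48.22
  Sum = 116.165 µg/mL·hr
Tail: C_last/k_e = 19.63/0.237 = 82.827
AUC_0→∞ (buccal film) = 116.165 + 82.827 = 198.992 µg/mL·hr
F = (AUC_ev/D_ev)/(AUC_iv/D_iv) = (198.992/5)/(954/5) = 39.7984/190.8 = 0.2086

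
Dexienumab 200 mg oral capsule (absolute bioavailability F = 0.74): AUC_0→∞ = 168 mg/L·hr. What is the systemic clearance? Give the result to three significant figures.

CL = 0.881 L/hr

CL = F × Dose / AUC_0→∞
   = 0.74 × 200 / 168 = 0.880952 L/hr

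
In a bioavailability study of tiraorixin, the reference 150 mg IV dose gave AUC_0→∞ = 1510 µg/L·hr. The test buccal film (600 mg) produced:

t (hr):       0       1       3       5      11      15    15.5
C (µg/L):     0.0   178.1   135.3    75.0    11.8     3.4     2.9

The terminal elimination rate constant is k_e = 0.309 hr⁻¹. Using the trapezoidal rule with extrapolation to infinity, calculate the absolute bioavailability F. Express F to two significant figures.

F = 0.15

Trapezoidal AUC_0→15.5 (buccal film):
  [0→1]: (0.0+178.1)/2 × 1 = 89.05
  [1→3]: (178.1+135.3)/2 × 2 = 313.4
  [3→5]: (135.3+75.0)/2 × 2 = 210.3
  [5→11]: (75.0+11.8)/2 × 6 = 260.4
  [11→15]: (11.8+3.4)/2 × 4 = 30.4
  [15→15.5]: (3.4+2.9)/2 × 0.5 = 1.575
  Sum = 905.125 µg/L·hr
Tail: C_last/k_e = 2.9/0.309 = 9.385
AUC_0→∞ (buccal film) = 905.125 + 9.385 = 914.51 µg/L·hr
F = (AUC_ev/D_ev)/(AUC_iv/D_iv) = (914.51/600)/(1510/150) = 1.52418/10.0667 = 0.1514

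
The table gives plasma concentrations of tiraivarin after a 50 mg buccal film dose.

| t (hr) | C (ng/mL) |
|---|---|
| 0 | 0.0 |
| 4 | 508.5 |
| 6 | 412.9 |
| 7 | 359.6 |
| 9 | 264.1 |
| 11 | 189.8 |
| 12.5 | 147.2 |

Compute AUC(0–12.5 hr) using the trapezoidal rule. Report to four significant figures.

Trapezoidal AUC_0→12.5:
  [0→4]: (0.0+508.5)/2 × 4 = 1017.0
  [4→6]: (508.5+412.9)/2 × 2 = 921.4
  [6→7]: (412.9+359.6)/2 × 1 = 386.25
  [7→9]: (359.6+264.1)/2 × 2 = 623.7
  [9→11]: (264.1+189.8)/2 × 2 = 453.9
  [11→12.5]: (189.8+147.2)/2 × 1.5 = 252.75
  Sum = 3655.0 ng/mL·hr

AUC = 3655 ng/mL·hr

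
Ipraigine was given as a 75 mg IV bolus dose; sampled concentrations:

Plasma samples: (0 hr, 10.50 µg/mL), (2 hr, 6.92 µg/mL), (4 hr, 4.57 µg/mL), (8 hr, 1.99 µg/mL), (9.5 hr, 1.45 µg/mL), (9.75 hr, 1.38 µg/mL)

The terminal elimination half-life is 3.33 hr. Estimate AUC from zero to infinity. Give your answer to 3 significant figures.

Trapezoidal AUC_0→9.75:
  [0→2]: (10.50+6.92)/2 × 2 = 17.42
  [2→4]: (6.92+4.57)/2 × 2 = 11.49
  [4→8]: (4.57+1.99)/2 × 4 = 13.12
  [8→9.5]: (1.99+1.45)/2 × 1.5 = 2.58
  [9.5→9.75]: (1.45+1.38)/2 × 0.25 = 0.35375
  Sum = 44.96375 µg/mL·hr
k_e = ln2 / t½ = 0.693147 / 3.33 = 0.2082 hr^-1
Extrapolated tail: C_last / k_e = 1.38 / 0.2082 = 6.628
AUC_0→∞ = 44.96375 + 6.628 = 51.59175 µg/mL·hr

AUC = 51.6 µg/mL·hr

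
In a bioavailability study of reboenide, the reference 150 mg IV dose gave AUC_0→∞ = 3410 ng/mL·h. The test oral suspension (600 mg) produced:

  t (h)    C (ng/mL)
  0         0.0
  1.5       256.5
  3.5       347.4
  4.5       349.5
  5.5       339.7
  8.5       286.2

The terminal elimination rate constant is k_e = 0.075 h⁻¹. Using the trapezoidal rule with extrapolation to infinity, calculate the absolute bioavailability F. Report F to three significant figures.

F = 0.458

Trapezoidal AUC_0→8.5 (oral suspension):
  [0→1.5]: (0.0+256.5)/2 × 1.5 = 192.375
  [1.5→3.5]: (256.5+347.4)/2 × 2 = 603.9
  [3.5→4.5]: (347.4+349.5)/2 × 1 = 348.45
  [4.5→5.5]: (349.5+339.7)/2 × 1 = 344.6
  [5.5→8.5]: (339.7+286.2)/2 × 3 = 938.85
  Sum = 2428.175 ng/mL·h
Tail: C_last/k_e = 286.2/0.075 = 3816.000
AUC_0→∞ (oral suspension) = 2428.175 + 3816.000 = 6244.175 ng/mL·h
F = (AUC_ev/D_ev)/(AUC_iv/D_iv) = (6244.175/600)/(3410/150) = 10.407/22.7333 = 0.4578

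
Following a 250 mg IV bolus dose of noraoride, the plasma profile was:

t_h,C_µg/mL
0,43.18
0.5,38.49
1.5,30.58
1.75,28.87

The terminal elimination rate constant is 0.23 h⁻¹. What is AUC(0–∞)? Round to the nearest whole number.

Trapezoidal AUC_0→1.75:
  [0→0.5]: (43.18+38.49)/2 × 0.5 = 20.4175
  [0.5→1.5]: (38.49+30.58)/2 × 1 = 34.535
  [1.5→1.75]: (30.58+28.87)/2 × 0.25 = 7.43125
  Sum = 62.38375 µg/mL·h
Extrapolated tail: C_last / k_e = 28.87 / 0.23 = 125.522
AUC_0→∞ = 62.38375 + 125.522 = 187.90575 µg/mL·h

AUC = 188 µg/mL·h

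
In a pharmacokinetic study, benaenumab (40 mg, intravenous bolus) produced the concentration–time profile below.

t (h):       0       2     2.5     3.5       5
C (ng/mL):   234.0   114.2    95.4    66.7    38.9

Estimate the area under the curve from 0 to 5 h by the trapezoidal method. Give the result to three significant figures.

Trapezoidal AUC_0→5:
  [0→2]: (234.0+114.2)/2 × 2 = 348.2
  [2→2.5]: (114.2+95.4)/2 × 0.5 = 52.4
  [2.5→3.5]: (95.4+66.7)/2 × 1 = 81.05
  [3.5→5]: (66.7+38.9)/2 × 1.5 = 79.2
  Sum = 560.85 ng/mL·h

AUC = 561 ng/mL·h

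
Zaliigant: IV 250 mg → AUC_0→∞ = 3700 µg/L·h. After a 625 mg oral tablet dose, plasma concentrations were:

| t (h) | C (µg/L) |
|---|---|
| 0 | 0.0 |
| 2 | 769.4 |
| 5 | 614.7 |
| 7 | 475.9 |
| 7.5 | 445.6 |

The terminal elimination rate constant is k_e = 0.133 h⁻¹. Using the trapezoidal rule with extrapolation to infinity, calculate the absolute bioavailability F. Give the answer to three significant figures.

Trapezoidal AUC_0→7.5 (oral tablet):
  [0→2]: (0.0+769.4)/2 × 2 = 769.4
  [2→5]: (769.4+614.7)/2 × 3 = 2076.15
  [5→7]: (614.7+475.9)/2 × 2 = 1090.6
  [7→7.5]: (475.9+445.6)/2 × 0.5 = 230.375
  Sum = 4166.525 µg/L·h
Tail: C_last/k_e = 445.6/0.133 = 3350.376
AUC_0→∞ (oral tablet) = 4166.525 + 3350.376 = 7516.901 µg/L·h
F = (AUC_ev/D_ev)/(AUC_iv/D_iv) = (7516.901/625)/(3700/250) = 12.027/14.8 = 0.8126

F = 0.813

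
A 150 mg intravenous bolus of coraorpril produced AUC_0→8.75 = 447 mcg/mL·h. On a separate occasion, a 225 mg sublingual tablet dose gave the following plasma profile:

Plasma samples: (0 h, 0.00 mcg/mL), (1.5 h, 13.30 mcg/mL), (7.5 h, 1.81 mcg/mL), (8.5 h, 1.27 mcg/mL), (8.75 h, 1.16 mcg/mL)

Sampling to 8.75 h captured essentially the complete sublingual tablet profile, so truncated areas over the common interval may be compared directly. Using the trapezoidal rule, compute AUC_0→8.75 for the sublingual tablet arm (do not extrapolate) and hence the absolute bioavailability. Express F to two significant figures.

Trapezoidal AUC_0→8.75 (sublingual tablet):
  [0→1.5]: (0.00+13.30)/2 × 1.5 = 9.975
  [1.5→7.5]: (13.30+1.81)/2 × 6 = 45.33
  [7.5→8.5]: (1.81+1.27)/2 × 1 = 1.54
  [8.5→8.75]: (1.27+1.16)/2 × 0.25 = 0.30375
  Sum = 57.14875 mcg/mL·h
F = (AUC_ev/D_ev)/(AUC_iv/D_iv) = (57.14875/225)/(447/150) = 0.253994/2.98 = 0.0852

F = 0.085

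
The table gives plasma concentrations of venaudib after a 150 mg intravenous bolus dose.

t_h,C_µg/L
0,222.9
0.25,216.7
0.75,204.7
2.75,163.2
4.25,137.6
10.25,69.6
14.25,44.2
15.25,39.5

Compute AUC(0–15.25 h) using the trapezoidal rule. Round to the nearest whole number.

AUC = 1645 µg/L·h

Trapezoidal AUC_0→15.25:
  [0→0.25]: (222.9+216.7)/2 × 0.25 = 54.95
  [0.25→0.75]: (216.7+204.7)/2 × 0.5 = 105.35
  [0.75→2.75]: (204.7+163.2)/2 × 2 = 367.9
  [2.75→4.25]: (163.2+137.6)/2 × 1.5 = 225.6
  [4.25→10.25]: (137.6+69.6)/2 × 6 = 621.6
  [10.25→14.25]: (69.6+44.2)/2 × 4 = 227.6
  [14.25→15.25]: (44.2+39.5)/2 × 1 = 41.85
  Sum = 1644.85 µg/L·h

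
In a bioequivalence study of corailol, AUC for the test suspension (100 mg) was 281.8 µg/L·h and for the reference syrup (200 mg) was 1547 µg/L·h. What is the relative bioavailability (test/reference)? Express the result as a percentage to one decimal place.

F_rel = (AUC_test/D_test) / (AUC_ref/D_ref)
      = (281.8/100) / (1547/200)
      = 2.818 / 7.735 = 0.3643 = 36.43%

F_rel = 36.4%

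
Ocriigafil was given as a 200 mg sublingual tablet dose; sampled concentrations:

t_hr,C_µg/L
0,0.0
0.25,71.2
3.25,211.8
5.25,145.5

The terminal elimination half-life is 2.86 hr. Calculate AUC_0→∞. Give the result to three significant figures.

Trapezoidal AUC_0→5.25:
  [0→0.25]: (0.0+71.2)/2 × 0.25 = 8.9
  [0.25→3.25]: (71.2+211.8)/2 × 3 = 424.5
  [3.25→5.25]: (211.8+145.5)/2 × 2 = 357.3
  Sum = 790.7 µg/L·hr
k_e = ln2 / t½ = 0.693147 / 2.86 = 0.2424 hr^-1
Extrapolated tail: C_last / k_e = 145.5 / 0.2424 = 600.248
AUC_0→∞ = 790.7 + 600.248 = 1390.948 µg/L·hr

AUC = 1390 µg/L·hr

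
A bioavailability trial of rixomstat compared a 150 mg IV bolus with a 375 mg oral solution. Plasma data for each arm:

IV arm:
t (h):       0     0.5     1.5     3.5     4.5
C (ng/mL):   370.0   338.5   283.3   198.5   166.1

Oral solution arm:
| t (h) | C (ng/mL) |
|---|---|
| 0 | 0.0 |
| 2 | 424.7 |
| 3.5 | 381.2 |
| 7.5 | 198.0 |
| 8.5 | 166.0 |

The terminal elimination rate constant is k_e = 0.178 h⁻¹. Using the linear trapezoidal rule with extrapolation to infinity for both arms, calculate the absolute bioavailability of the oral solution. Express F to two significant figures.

F = 0.63

Trapezoidal AUC_0→4.5 (IV):
  [0→0.5]: (370.0+338.5)/2 × 0.5 = 177.125
  [0.5→1.5]: (338.5+283.3)/2 × 1 = 310.9
  [1.5→3.5]: (283.3+198.5)/2 × 2 = 481.8
  [3.5→4.5]: (198.5+166.1)/2 × 1 = 182.3
  Sum = 1152.125 ng/mL·h
IV tail: 166.1/0.178 = 933.146; AUC_iv,0→∞ = 1152.125 + 933.146 = 2085.271 ng/mL·h
Trapezoidal AUC_0→8.5 (oral solution):
  [0→2]: (0.0+424.7)/2 × 2 = 424.7
  [2→3.5]: (424.7+381.2)/2 × 1.5 = 604.425
  [3.5→7.5]: (381.2+198.0)/2 × 4 = 1158.4
  [7.5→8.5]: (198.0+166.0)/2 × 1 = 182.0
  Sum = 2369.525 ng/mL·h
oral solution tail: 166.0/0.178 = 932.584; AUC_ev,0→∞ = 2369.525 + 932.584 = 3302.109 ng/mL·h
F = (AUC_ev/D_ev)/(AUC_iv/D_iv) = (3302.109/375)/(2085.271/150) = 8.805624/13.9018 = 0.6334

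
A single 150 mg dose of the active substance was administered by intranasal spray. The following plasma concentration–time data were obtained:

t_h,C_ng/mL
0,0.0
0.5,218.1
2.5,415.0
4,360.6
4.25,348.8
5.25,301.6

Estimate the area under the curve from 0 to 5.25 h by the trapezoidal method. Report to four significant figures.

AUC = 1683 ng/mL·h

Trapezoidal AUC_0→5.25:
  [0→0.5]: (0.0+218.1)/2 × 0.5 = 54.525
  [0.5→2.5]: (218.1+415.0)/2 × 2 = 633.1
  [2.5→4]: (415.0+360.6)/2 × 1.5 = 581.7
  [4→4.25]: (360.6+348.8)/2 × 0.25 = 88.675
  [4.25→5.25]: (348.8+301.6)/2 × 1 = 325.2
  Sum = 1683.2 ng/mL·h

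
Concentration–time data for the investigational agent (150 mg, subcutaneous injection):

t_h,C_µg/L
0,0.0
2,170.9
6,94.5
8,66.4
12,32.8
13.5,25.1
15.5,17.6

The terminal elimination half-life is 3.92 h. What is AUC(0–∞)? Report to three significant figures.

Trapezoidal AUC_0→15.5:
  [0→2]: (0.0+170.9)/2 × 2 = 170.9
  [2→6]: (170.9+94.5)/2 × 4 = 530.8
  [6→8]: (94.5+66.4)/2 × 2 = 160.9
  [8→12]: (66.4+32.8)/2 × 4 = 198.4
  [12→13.5]: (32.8+25.1)/2 × 1.5 = 43.425
  [13.5→15.5]: (25.1+17.6)/2 × 2 = 42.7
  Sum = 1147.125 µg/L·h
k_e = ln2 / t½ = 0.693147 / 3.92 = 0.1768 h^-1
Extrapolated tail: C_last / k_e = 17.6 / 0.1768 = 99.548
AUC_0→∞ = 1147.125 + 99.548 = 1246.673 µg/L·h

AUC = 1250 µg/L·h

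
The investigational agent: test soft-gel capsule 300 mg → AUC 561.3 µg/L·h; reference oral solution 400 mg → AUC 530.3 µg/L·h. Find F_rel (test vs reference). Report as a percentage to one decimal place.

F_rel = 141.1%

F_rel = (AUC_test/D_test) / (AUC_ref/D_ref)
      = (561.3/300) / (530.3/400)
      = 1.871 / 1.32575 = 1.4113 = 141.13%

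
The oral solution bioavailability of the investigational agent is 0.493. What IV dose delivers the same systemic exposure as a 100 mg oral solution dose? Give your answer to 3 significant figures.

Systemic exposure from an extravascular dose = F × D_ev, so the equivalent IV dose is F × D_ev.
D_iv = F × D_ev = 0.493 × 100 = 49.3 mg

D_iv = 49.3 mg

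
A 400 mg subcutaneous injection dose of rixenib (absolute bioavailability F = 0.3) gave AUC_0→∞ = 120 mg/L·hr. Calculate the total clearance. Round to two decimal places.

CL = F × Dose / AUC_0→∞
   = 0.3 × 400 / 120 = 1 L/hr

CL = 1.00 L/hr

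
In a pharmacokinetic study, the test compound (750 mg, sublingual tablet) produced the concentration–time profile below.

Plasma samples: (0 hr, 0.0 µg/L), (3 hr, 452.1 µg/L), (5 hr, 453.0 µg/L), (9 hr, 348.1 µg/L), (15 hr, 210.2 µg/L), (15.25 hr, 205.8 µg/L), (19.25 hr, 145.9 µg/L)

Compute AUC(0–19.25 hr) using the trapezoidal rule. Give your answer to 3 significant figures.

AUC = 5620 µg/L·hr

Trapezoidal AUC_0→19.25:
  [0→3]: (0.0+452.1)/2 × 3 = 678.15
  [3→5]: (452.1+453.0)/2 × 2 = 905.1
  [5→9]: (453.0+348.1)/2 × 4 = 1602.2
  [9→15]: (348.1+210.2)/2 × 6 = 1674.9
  [15→15.25]: (210.2+205.8)/2 × 0.25 = 52.0
  [15.25→19.25]: (205.8+145.9)/2 × 4 = 703.4
  Sum = 5615.75 µg/L·hr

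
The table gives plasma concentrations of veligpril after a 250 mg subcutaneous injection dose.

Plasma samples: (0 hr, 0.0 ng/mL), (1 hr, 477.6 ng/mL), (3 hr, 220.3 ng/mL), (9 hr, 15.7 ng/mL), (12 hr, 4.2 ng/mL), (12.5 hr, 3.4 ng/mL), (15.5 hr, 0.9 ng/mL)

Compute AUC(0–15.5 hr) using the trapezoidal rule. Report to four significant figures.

Trapezoidal AUC_0→15.5:
  [0→1]: (0.0+477.6)/2 × 1 = 238.8
  [1→3]: (477.6+220.3)/2 × 2 = 697.9
  [3→9]: (220.3+15.7)/2 × 6 = 708.0
  [9→12]: (15.7+4.2)/2 × 3 = 29.85
  [12→12.5]: (4.2+3.4)/2 × 0.5 = 1.9
  [12.5→15.5]: (3.4+0.9)/2 × 3 = 6.45
  Sum = 1682.9 ng/mL·hr

AUC = 1683 ng/mL·hr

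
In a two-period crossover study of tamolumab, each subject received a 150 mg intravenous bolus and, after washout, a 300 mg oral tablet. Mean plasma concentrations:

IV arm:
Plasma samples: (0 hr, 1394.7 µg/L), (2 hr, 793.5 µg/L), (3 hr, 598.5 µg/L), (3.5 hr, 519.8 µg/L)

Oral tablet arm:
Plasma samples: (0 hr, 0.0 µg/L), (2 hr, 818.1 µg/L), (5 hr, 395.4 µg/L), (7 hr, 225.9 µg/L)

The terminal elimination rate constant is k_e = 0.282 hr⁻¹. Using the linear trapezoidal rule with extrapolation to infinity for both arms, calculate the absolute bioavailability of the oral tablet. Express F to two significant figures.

F = 0.41

Trapezoidal AUC_0→3.5 (IV):
  [0→2]: (1394.7+793.5)/2 × 2 = 2188.2
  [2→3]: (793.5+598.5)/2 × 1 = 696.0
  [3→3.5]: (598.5+519.8)/2 × 0.5 = 279.575
  Sum = 3163.775 µg/L·hr
IV tail: 519.8/0.282 = 1843.262; AUC_iv,0→∞ = 3163.775 + 1843.262 = 5007.037 µg/L·hr
Trapezoidal AUC_0→7 (oral tablet):
  [0→2]: (0.0+818.1)/2 × 2 = 818.1
  [2→5]: (818.1+395.4)/2 × 3 = 1820.25
  [5→7]: (395.4+225.9)/2 × 2 = 621.3
  Sum = 3259.65 µg/L·hr
oral tablet tail: 225.9/0.282 = 801.064; AUC_ev,0→∞ = 3259.65 + 801.064 = 4060.714 µg/L·hr
F = (AUC_ev/D_ev)/(AUC_iv/D_iv) = (4060.714/300)/(5007.037/150) = 13.5357/33.3802 = 0.4055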